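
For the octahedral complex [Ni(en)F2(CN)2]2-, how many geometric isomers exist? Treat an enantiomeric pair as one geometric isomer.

3

Each en is bidentate and must span two cis positions.
The distinct arrangements are (3 in all): F cis, CN trans; F cis, CN cis (chiral); F trans, CN cis.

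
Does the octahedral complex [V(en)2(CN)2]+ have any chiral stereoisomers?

In an octahedral complex each vertex has one trans partner and four cis neighbours.
Each en is bidentate and must span two cis positions.
There are 2 geometric isomers: CN trans; CN cis (chiral).
One of these lacks any improper symmetry element and so occurs as an enantiomeric pair, giving 2 + 1 = 3 stereoisomers in total.

yes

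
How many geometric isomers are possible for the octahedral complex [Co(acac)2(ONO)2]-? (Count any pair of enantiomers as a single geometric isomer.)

In an octahedral complex each vertex has one trans partner and four cis neighbours.
Each acac is bidentate and must span two cis positions.
Working through the distinct placements yields 2 geometric isomers: ONO trans; ONO cis (chiral).

2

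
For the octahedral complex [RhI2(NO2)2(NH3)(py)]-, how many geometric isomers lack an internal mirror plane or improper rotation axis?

An octahedron has six vertices in three trans pairs; every non-trans pair is cis.
The distinct arrangements are (6 in all): I trans, NO2 cis; I trans, NO2 trans; I cis, NO2 cis (3 arrangements, 2 chiral); I cis, NO2 trans.
Of these, 2 lack any improper symmetry element and so occur as enantiomeric pairs, giving 6 + 2 = 8 stereoisomers in total.

2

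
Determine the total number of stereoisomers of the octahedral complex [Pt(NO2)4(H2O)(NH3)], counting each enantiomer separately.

An octahedron has six vertices in three trans pairs; every non-trans pair is cis.
The distinct arrangements are (2 in all): H2O and NH3 mutually trans; H2O and NH3 mutually cis.
Each arrangement has an internal mirror plane or centre of symmetry, so none is chiral.

2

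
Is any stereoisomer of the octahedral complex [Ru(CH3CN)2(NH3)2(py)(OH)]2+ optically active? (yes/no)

The six octahedral sites form three mutually perpendicular trans pairs.
The distinct arrangements are (6 in all): CH3CN trans, NH3 trans; CH3CN trans, NH3 cis; CH3CN cis, NH3 cis (3 arrangements, 2 chiral); CH3CN cis, NH3 trans.
Of these, 2 lack any improper symmetry element and so occur as enantiomeric pairs, giving 6 + 2 = 8 stereoisomers in total.

yes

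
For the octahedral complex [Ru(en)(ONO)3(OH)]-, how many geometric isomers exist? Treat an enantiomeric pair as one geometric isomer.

Each en is bidentate and must span two cis positions.
The distinct arrangements are (2 in all): ONO fac; ONO mer.

2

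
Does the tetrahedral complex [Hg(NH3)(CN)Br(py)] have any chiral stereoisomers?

In a tetrahedral complex all four positions are equivalent and every pair of ligands is adjacent — there is no cis/trans distinction.
Only one geometric arrangement is possible; it has no improper symmetry element, so it exists as a pair of enantiomers (2 stereoisomers).

yes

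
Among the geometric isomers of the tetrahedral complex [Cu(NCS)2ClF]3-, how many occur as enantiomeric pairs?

0

All four vertices of a tetrahedron are equivalent and mutually adjacent, so cis/trans isomerism cannot arise.
Only one geometric arrangement is possible.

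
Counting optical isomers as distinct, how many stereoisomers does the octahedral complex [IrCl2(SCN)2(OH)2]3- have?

The six octahedral sites form three mutually perpendicular trans pairs.
Systematic placement gives 5 geometric isomers: Cl trans, SCN trans, OH trans; Cl trans, SCN cis, OH cis; Cl cis, SCN trans, OH cis; Cl cis, SCN cis, OH cis (chiral); Cl cis, SCN cis, OH trans.
One of these lacks any improper symmetry element and so occurs as an enantiomeric pair, giving 5 + 1 = 6 stereoisomers in total.

6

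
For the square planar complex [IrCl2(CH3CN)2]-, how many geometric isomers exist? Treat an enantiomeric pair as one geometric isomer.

A square has two trans pairs of vertices; adjacent vertices are cis.
The distinct arrangements are (2 in all): Cl cis; Cl trans.

2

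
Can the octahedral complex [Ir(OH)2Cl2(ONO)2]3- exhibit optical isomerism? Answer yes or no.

An octahedron has six vertices in three trans pairs; every non-trans pair is cis.
Systematic placement gives 5 geometric isomers: OH trans, Cl trans, ONO trans; OH cis, Cl trans, ONO cis; OH cis, Cl cis, ONO trans; OH cis, Cl cis, ONO cis (chiral); OH trans, Cl cis, ONO cis.
One of these lacks any improper symmetry element and so occurs as an enantiomeric pair, giving 5 + 1 = 6 stereoisomers in total.

yes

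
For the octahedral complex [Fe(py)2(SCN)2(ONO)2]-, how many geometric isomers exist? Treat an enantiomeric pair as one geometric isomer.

There are 5 geometric isomers: py trans, SCN trans, ONO trans; py cis, SCN cis, ONO trans; py trans, SCN cis, ONO cis; py cis, SCN cis, ONO cis (chiral); py cis, SCN trans, ONO cis.

5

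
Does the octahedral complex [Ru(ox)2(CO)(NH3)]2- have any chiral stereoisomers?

Each ox is bidentate and must span two cis positions.
There are 2 geometric isomers: CO and NH3 mutually trans; CO and NH3 mutually cis (chiral).
One of these lacks any improper symmetry element and so occurs as an enantiomeric pair, giving 2 + 1 = 3 stereoisomers in total.

yes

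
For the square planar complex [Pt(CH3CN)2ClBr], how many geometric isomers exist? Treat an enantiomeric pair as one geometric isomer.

In a square planar complex each vertex has one trans partner and two cis neighbours.
Systematic placement gives 2 geometric isomers: CH3CN cis; CH3CN trans.

2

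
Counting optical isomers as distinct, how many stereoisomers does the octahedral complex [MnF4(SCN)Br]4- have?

The six octahedral sites form three mutually perpendicular trans pairs.
There are 2 geometric isomers: SCN and Br mutually cis; SCN and Br mutually trans.
Each arrangement has an internal mirror plane or centre of symmetry, so none is chiral.

2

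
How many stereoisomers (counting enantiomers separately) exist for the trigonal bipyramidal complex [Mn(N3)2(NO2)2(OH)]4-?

A trigonal bipyramid has two axial and three equatorial sites, which are chemically inequivalent.
Placing the ligands in turn and identifying arrangements related by rotation or reflection leaves 5 distinct geometric isomers.
One of these lacks any improper symmetry element and so occurs as an enantiomeric pair, giving 5 + 1 = 6 stereoisomers in total.

6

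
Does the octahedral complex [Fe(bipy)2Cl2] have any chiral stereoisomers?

An octahedron has six vertices in three trans pairs; every non-trans pair is cis.
Each bipy is bidentate and must span two cis positions.
The distinct arrangements are (2 in all): Cl trans; Cl cis (chiral).
One of these lacks any improper symmetry element and so occurs as an enantiomeric pair, giving 2 + 1 = 3 stereoisomers in total.

yes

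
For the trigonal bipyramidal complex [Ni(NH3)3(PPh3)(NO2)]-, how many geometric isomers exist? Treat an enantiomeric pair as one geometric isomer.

4

Working through the distinct placements yields 4 geometric isomers: PPh3 equatorial, NO2 equatorial; PPh3 equatorial, NO2 axial; PPh3 axial, NO2 equatorial; PPh3 axial, NO2 axial.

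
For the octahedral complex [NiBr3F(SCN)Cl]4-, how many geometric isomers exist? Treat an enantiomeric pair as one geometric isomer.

In an octahedral complex each vertex has one trans partner and four cis neighbours.
Working through the distinct placements yields 4 geometric isomers: Br mer (3 arrangements); Br fac (chiral).

4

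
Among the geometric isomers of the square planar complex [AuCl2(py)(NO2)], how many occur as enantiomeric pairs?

Systematic placement gives 2 geometric isomers: Cl cis; Cl trans.
Each arrangement has an internal mirror plane or centre of symmetry, so none is chiral.

0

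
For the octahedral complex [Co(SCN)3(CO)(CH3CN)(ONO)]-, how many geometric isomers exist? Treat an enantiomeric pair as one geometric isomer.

An octahedron has six vertices in three trans pairs; every non-trans pair is cis.
The distinct arrangements are (4 in all): SCN mer (3 arrangements); SCN fac (chiral).

4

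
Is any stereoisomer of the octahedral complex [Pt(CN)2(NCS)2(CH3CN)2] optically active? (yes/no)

yes

In an octahedral complex each vertex has one trans partner and four cis neighbours.
Working through the distinct placements yields 5 geometric isomers: CN trans, NCS trans, CH3CN trans; CN cis, NCS cis, CH3CN trans; CN cis, NCS trans, CH3CN cis; CN cis, NCS cis, CH3CN cis (chiral); CN trans, NCS cis, CH3CN cis.
One of these lacks any improper symmetry element and so occurs as an enantiomeric pair, giving 5 + 1 = 6 stereoisomers in total.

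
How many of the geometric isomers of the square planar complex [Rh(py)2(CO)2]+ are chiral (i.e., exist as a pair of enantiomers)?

In a square planar complex each vertex has one trans partner and two cis neighbours.
There are 2 geometric isomers: py cis; py trans.
Each arrangement has an internal mirror plane or centre of symmetry, so none is chiral.

0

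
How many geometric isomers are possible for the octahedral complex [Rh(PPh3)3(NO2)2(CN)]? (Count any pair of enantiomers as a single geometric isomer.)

An octahedron has six vertices in three trans pairs; every non-trans pair is cis.
There are 3 geometric isomers: PPh3 mer, NO2 cis; PPh3 mer, NO2 trans; PPh3 fac, NO2 cis.

3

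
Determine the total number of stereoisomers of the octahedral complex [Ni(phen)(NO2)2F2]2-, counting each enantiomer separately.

4

In an octahedral complex each vertex has one trans partner and four cis neighbours.
Each phen is bidentate and must span two cis positions.
Systematic placement gives 3 geometric isomers: NO2 cis, F trans; NO2 cis, F cis (chiral); NO2 trans, F cis.
One of these lacks any improper symmetry element and so occurs as an enantiomeric pair, giving 3 + 1 = 4 stereoisomers in total.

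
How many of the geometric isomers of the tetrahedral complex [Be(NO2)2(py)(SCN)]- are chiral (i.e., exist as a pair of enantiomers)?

In a tetrahedral complex all four positions are equivalent and every pair of ligands is adjacent — there is no cis/trans distinction.
Only one geometric arrangement is possible.

0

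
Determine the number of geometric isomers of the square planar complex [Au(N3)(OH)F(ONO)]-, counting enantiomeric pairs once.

Working through the distinct placements yields 3 geometric isomers: (F/OH trans, N3/ONO trans); (F/ONO trans, N3/OH trans); (F/N3 trans, OH/ONO trans).

3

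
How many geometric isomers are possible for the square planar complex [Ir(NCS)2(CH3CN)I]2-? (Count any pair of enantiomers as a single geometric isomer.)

2

A square has two trans pairs of vertices; adjacent vertices are cis.
Systematic placement gives 2 geometric isomers: NCS cis; NCS trans.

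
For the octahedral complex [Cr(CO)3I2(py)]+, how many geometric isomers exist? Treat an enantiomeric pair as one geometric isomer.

The six octahedral sites form three mutually perpendicular trans pairs.
Systematic placement gives 3 geometric isomers: CO mer, I cis; CO mer, I trans; CO fac, I cis.

3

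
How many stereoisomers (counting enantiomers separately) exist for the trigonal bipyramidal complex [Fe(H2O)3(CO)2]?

In a trigonal bipyramid the two axial positions differ from the three equatorial ones.
Working through the distinct placements yields 3 geometric isomers: CO both axial; CO one axial, one equatorial; CO both equatorial.
Each arrangement has an internal mirror plane or centre of symmetry, so none is chiral.

3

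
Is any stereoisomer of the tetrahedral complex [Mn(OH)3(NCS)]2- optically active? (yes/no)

no

In a tetrahedral complex all four positions are equivalent and every pair of ligands is adjacent — there is no cis/trans distinction.
Only one geometric arrangement is possible.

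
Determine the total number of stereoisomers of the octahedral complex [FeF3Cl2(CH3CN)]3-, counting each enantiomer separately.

An octahedron has six vertices in three trans pairs; every non-trans pair is cis.
Working through the distinct placements yields 3 geometric isomers: F mer, Cl cis; F mer, Cl trans; F fac, Cl cis.
Each arrangement has an internal mirror plane or centre of symmetry, so none is chiral.

3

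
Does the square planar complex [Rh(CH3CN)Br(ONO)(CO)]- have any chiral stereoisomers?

A square has two trans pairs of vertices; adjacent vertices are cis.
The distinct arrangements are (3 in all): (Br/CO trans, CH3CN/ONO trans); (Br/ONO trans, CH3CN/CO trans); (Br/CH3CN trans, CO/ONO trans).
Each arrangement has an internal mirror plane or centre of symmetry, so none is chiral.

no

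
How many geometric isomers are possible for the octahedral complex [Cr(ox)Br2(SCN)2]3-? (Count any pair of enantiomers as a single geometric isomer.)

In an octahedral complex each vertex has one trans partner and four cis neighbours.
Each ox is bidentate and must span two cis positions.
Working through the distinct placements yields 3 geometric isomers: Br trans, SCN cis; Br cis, SCN cis (chiral); Br cis, SCN trans.

3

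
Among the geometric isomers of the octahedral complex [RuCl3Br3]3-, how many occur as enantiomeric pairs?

An octahedron has six vertices in three trans pairs; every non-trans pair is cis.
The distinct arrangements are (2 in all): Cl mer; Cl fac.
Each arrangement has an internal mirror plane or centre of symmetry, so none is chiral.

0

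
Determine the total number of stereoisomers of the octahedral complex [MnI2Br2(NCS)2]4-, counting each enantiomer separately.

The six octahedral sites form three mutually perpendicular trans pairs.
Working through the distinct placements yields 5 geometric isomers: I trans, Br trans, NCS trans; I cis, Br trans, NCS cis; I cis, Br cis, NCS trans; I cis, Br cis, NCS cis (chiral); I trans, Br cis, NCS cis.
One of these lacks any improper symmetry element and so occurs as an enantiomeric pair, giving 5 + 1 = 6 stereoisomers in total.

6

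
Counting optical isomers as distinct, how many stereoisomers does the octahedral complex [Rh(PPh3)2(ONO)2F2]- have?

6

In an octahedral complex each vertex has one trans partner and four cis neighbours.
Systematic placement gives 5 geometric isomers: PPh3 trans, ONO trans, F trans; PPh3 cis, ONO cis, F trans; PPh3 trans, ONO cis, F cis; PPh3 cis, ONO cis, F cis (chiral); PPh3 cis, ONO trans, F cis.
One of these lacks any improper symmetry element and so occurs as an enantiomeric pair, giving 5 + 1 = 6 stereoisomers in total.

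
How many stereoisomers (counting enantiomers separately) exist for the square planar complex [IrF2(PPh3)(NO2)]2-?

2

There are 2 geometric isomers: F cis; F trans.
Each arrangement has an internal mirror plane or centre of symmetry, so none is chiral.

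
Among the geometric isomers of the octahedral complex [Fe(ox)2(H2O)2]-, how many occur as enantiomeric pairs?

Each ox is bidentate and must span two cis positions.
There are 2 geometric isomers: H2O trans; H2O cis (chiral).
One of these lacks any improper symmetry element and so occurs as an enantiomeric pair, giving 2 + 1 = 3 stereoisomers in total.

1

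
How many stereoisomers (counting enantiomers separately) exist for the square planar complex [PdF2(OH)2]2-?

There are 2 geometric isomers: F cis; F trans.
Each arrangement has an internal mirror plane or centre of symmetry, so none is chiral.

2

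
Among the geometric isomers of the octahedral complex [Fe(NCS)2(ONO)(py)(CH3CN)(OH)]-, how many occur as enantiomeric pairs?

6

An octahedron has six vertices in three trans pairs; every non-trans pair is cis.
Placing the ligands in turn and identifying arrangements related by rotation or reflection leaves 9 distinct geometric isomers.
Of these, 6 lack any improper symmetry element and so occur as enantiomeric pairs, giving 9 + 6 = 15 stereoisomers in total.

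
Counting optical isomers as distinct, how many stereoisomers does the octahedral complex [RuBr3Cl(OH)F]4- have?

5

Working through the distinct placements yields 4 geometric isomers: Br mer (3 arrangements); Br fac (chiral).
One of these lacks any improper symmetry element and so occurs as an enantiomeric pair, giving 4 + 1 = 5 stereoisomers in total.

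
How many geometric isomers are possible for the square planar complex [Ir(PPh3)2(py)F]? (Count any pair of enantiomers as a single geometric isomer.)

2

Working through the distinct placements yields 2 geometric isomers: PPh3 cis; PPh3 trans.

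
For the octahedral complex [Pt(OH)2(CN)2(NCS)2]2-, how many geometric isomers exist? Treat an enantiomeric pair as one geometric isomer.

5

The six octahedral sites form three mutually perpendicular trans pairs.
Systematic placement gives 5 geometric isomers: OH trans, CN trans, NCS trans; OH cis, CN trans, NCS cis; OH trans, CN cis, NCS cis; OH cis, CN cis, NCS cis (chiral); OH cis, CN cis, NCS trans.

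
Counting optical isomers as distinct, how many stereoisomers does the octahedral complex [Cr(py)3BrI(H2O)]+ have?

An octahedron has six vertices in three trans pairs; every non-trans pair is cis.
There are 4 geometric isomers: py mer (3 arrangements); py fac (chiral).
One of these lacks any improper symmetry element and so occurs as an enantiomeric pair, giving 4 + 1 = 5 stereoisomers in total.

5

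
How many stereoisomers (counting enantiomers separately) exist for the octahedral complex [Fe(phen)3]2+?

In an octahedral complex each vertex has one trans partner and four cis neighbours.
Each phen is bidentate and must span two cis positions.
Only one geometric arrangement is possible; it has no improper symmetry element, so it exists as a pair of enantiomers (2 stereoisomers).

2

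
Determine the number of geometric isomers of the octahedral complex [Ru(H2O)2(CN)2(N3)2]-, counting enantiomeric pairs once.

5

The distinct arrangements are (5 in all): H2O trans, CN trans, N3 trans; H2O cis, CN trans, N3 cis; H2O cis, CN cis, N3 trans; H2O cis, CN cis, N3 cis (chiral); H2O trans, CN cis, N3 cis.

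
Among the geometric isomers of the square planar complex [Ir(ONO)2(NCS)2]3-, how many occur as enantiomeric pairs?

0

In a square planar complex each vertex has one trans partner and two cis neighbours.
The distinct arrangements are (2 in all): ONO cis; ONO trans.
Each arrangement has an internal mirror plane or centre of symmetry, so none is chiral.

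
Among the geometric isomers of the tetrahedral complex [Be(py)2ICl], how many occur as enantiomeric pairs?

0

All four vertices of a tetrahedron are equivalent and mutually adjacent, so cis/trans isomerism cannot arise.
Only one geometric arrangement is possible.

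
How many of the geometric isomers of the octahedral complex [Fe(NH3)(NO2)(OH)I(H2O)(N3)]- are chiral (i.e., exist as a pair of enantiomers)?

15

The six octahedral sites form three mutually perpendicular trans pairs.
Systematic enumeration (placing each ligand type in turn and discarding arrangements equivalent by rotation or reflection) gives 15 geometric isomers.
Of these, 15 lack any improper symmetry element and so occur as enantiomeric pairs, giving 15 + 15 = 30 stereoisomers in total.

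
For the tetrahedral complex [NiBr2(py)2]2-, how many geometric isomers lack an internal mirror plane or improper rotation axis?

In a tetrahedral complex all four positions are equivalent and every pair of ligands is adjacent — there is no cis/trans distinction.
Only one geometric arrangement is possible.

0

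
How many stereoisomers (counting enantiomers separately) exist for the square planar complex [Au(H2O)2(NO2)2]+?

A square has two trans pairs of vertices; adjacent vertices are cis.
Working through the distinct placements yields 2 geometric isomers: H2O cis; H2O trans.
Each arrangement has an internal mirror plane or centre of symmetry, so none is chiral.

2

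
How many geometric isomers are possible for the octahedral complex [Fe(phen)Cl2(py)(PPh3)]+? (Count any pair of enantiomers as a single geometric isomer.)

4

An octahedron has six vertices in three trans pairs; every non-trans pair is cis.
Each phen is bidentate and must span two cis positions.
There are 4 geometric isomers: Cl trans; Cl cis (3 arrangements, 2 chiral).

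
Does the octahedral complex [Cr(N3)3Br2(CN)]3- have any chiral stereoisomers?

The six octahedral sites form three mutually perpendicular trans pairs.
Systematic placement gives 3 geometric isomers: N3 mer, Br trans; N3 mer, Br cis; N3 fac, Br cis.
Each arrangement has an internal mirror plane or centre of symmetry, so none is chiral.

no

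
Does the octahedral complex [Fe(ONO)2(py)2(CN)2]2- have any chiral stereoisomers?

In an octahedral complex each vertex has one trans partner and four cis neighbours.
The distinct arrangements are (5 in all): ONO trans, py trans, CN trans; ONO cis, py cis, CN trans; ONO cis, py trans, CN cis; ONO cis, py cis, CN cis (chiral); ONO trans, py cis, CN cis.
One of these lacks any improper symmetry element and so occurs as an enantiomeric pair, giving 5 + 1 = 6 stereoisomers in total.

yes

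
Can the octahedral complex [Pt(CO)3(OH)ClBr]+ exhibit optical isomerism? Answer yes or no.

yes

An octahedron has six vertices in three trans pairs; every non-trans pair is cis.
Systematic placement gives 4 geometric isomers: CO mer (3 arrangements); CO fac (chiral).
One of these lacks any improper symmetry element and so occurs as an enantiomeric pair, giving 4 + 1 = 5 stereoisomers in total.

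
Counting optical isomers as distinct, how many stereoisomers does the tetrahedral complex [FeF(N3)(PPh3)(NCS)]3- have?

In a tetrahedral complex all four positions are equivalent and every pair of ligands is adjacent — there is no cis/trans distinction.
Only one geometric arrangement is possible; it has no improper symmetry element, so it exists as a pair of enantiomers (2 stereoisomers).

2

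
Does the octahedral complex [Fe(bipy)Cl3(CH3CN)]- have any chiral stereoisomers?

Each bipy is bidentate and must span two cis positions.
Working through the distinct placements yields 2 geometric isomers: Cl fac; Cl mer.
Each arrangement has an internal mirror plane or centre of symmetry, so none is chiral.

no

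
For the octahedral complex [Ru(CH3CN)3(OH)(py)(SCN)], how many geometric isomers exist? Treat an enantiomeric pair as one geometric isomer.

The distinct arrangements are (4 in all): CH3CN mer (3 arrangements); CH3CN fac (chiral).

4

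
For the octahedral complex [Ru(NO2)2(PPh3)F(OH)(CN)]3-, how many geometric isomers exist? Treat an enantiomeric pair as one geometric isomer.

9

In an octahedral complex each vertex has one trans partner and four cis neighbours.
Systematic enumeration (placing each ligand type in turn and discarding arrangements equivalent by rotation or reflection) gives 9 geometric isomers.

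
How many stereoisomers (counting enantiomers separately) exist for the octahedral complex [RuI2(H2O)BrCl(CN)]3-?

15

Placing the ligands in turn and identifying arrangements related by rotation or reflection leaves 9 distinct geometric isomers.
Of these, 6 lack any improper symmetry element and so occur as enantiomeric pairs, giving 9 + 6 = 15 stereoisomers in total.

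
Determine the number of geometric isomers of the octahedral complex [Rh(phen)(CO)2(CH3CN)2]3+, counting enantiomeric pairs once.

Each phen is bidentate and must span two cis positions.
There are 3 geometric isomers: CO cis, CH3CN trans; CO cis, CH3CN cis (chiral); CO trans, CH3CN cis.

3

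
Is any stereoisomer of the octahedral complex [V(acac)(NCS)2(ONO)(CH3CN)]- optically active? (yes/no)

An octahedron has six vertices in three trans pairs; every non-trans pair is cis.
Each acac is bidentate and must span two cis positions.
The distinct arrangements are (4 in all): NCS cis (3 arrangements, 2 chiral); NCS trans.
Of these, 2 lack any improper symmetry element and so occur as enantiomeric pairs, giving 4 + 2 = 6 stereoisomers in total.

yes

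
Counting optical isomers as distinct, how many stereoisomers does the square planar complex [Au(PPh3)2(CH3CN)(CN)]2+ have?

Working through the distinct placements yields 2 geometric isomers: PPh3 cis; PPh3 trans.
Each arrangement has an internal mirror plane or centre of symmetry, so none is chiral.

2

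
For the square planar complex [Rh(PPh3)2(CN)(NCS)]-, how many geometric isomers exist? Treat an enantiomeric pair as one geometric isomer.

Systematic placement gives 2 geometric isomers: PPh3 cis; PPh3 trans.

2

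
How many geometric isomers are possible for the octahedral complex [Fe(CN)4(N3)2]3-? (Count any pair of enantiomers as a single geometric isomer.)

2

There are 2 geometric isomers: N3 trans; N3 cis.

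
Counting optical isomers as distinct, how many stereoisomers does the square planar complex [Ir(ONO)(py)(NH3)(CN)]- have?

A square has two trans pairs of vertices; adjacent vertices are cis.
The distinct arrangements are (3 in all): (CN/ONO trans, NH3/py trans); (CN/py trans, NH3/ONO trans); (CN/NH3 trans, ONO/py trans).
Each arrangement has an internal mirror plane or centre of symmetry, so none is chiral.

3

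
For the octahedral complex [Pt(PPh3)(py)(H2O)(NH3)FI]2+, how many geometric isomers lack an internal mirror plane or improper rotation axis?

15

An octahedron has six vertices in three trans pairs; every non-trans pair is cis.
Placing the ligands in turn and identifying arrangements related by rotation or reflection leaves 15 distinct geometric isomers.
Of these, 15 lack any improper symmetry element and so occur as enantiomeric pairs, giving 15 + 15 = 30 stereoisomers in total.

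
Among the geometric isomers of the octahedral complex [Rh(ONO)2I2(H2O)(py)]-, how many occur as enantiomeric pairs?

In an octahedral complex each vertex has one trans partner and four cis neighbours.
Working through the distinct placements yields 6 geometric isomers: ONO cis, I cis (3 arrangements, 2 chiral); ONO trans, I cis; ONO cis, I trans; ONO trans, I trans.
Of these, 2 lack any improper symmetry element and so occur as enantiomeric pairs, giving 6 + 2 = 8 stereoisomers in total.

2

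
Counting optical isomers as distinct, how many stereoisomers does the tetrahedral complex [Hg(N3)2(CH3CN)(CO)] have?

1

All four vertices of a tetrahedron are equivalent and mutually adjacent, so cis/trans isomerism cannot arise.
Only one geometric arrangement is possible.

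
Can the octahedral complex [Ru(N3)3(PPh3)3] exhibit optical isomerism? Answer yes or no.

The six octahedral sites form three mutually perpendicular trans pairs.
Systematic placement gives 2 geometric isomers: N3 mer; N3 fac.
Each arrangement has an internal mirror plane or centre of symmetry, so none is chiral.

no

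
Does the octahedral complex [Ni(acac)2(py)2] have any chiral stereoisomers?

yes

The six octahedral sites form three mutually perpendicular trans pairs.
Each acac is bidentate and must span two cis positions.
There are 2 geometric isomers: py trans; py cis (chiral).
One of these lacks any improper symmetry element and so occurs as an enantiomeric pair, giving 2 + 1 = 3 stereoisomers in total.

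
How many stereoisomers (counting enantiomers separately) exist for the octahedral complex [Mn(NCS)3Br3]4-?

There are 2 geometric isomers: NCS mer; NCS fac.
Each arrangement has an internal mirror plane or centre of symmetry, so none is chiral.

2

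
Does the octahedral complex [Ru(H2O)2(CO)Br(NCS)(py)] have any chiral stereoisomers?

yes

Systematic enumeration (placing each ligand type in turn and discarding arrangements equivalent by rotation or reflection) gives 9 geometric isomers.
Of these, 6 lack any improper symmetry element and so occur as enantiomeric pairs, giving 9 + 6 = 15 stereoisomers in total.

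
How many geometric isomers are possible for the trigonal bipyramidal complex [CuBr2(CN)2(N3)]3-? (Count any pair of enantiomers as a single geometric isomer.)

5

In a trigonal bipyramid the two axial positions differ from the three equatorial ones.
Exhaustive case analysis gives 5 geometric isomers.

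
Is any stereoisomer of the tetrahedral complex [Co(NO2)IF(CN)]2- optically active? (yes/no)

yes

Only one geometric arrangement is possible; it has no improper symmetry element, so it exists as a pair of enantiomers (2 stereoisomers).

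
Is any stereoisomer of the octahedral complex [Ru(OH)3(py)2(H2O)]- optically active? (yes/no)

Systematic placement gives 3 geometric isomers: OH mer, py trans; OH fac, py cis; OH mer, py cis.
Each arrangement has an internal mirror plane or centre of symmetry, so none is chiral.

no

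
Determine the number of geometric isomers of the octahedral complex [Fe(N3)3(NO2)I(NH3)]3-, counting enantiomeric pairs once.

In an octahedral complex each vertex has one trans partner and four cis neighbours.
The distinct arrangements are (4 in all): N3 mer (3 arrangements); N3 fac (chiral).

4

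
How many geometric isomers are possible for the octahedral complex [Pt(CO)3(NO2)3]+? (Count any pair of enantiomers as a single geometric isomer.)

The six octahedral sites form three mutually perpendicular trans pairs.
Systematic placement gives 2 geometric isomers: CO mer; CO fac.

2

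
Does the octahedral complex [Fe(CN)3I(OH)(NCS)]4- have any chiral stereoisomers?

yes

An octahedron has six vertices in three trans pairs; every non-trans pair is cis.
The distinct arrangements are (4 in all): CN mer (3 arrangements); CN fac (chiral).
One of these lacks any improper symmetry element and so occurs as an enantiomeric pair, giving 4 + 1 = 5 stereoisomers in total.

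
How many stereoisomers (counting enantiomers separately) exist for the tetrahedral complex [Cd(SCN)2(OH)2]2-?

In a tetrahedral complex all four positions are equivalent and every pair of ligands is adjacent — there is no cis/trans distinction.
Only one geometric arrangement is possible.

1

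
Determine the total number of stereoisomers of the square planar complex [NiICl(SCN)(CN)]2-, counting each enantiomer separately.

3

A square has two trans pairs of vertices; adjacent vertices are cis.
Working through the distinct placements yields 3 geometric isomers: (CN/I trans, Cl/SCN trans); (CN/SCN trans, Cl/I trans); (CN/Cl trans, I/SCN trans).
Each arrangement has an internal mirror plane or centre of symmetry, so none is chiral.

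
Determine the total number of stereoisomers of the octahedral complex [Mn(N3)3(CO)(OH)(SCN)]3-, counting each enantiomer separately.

5

The distinct arrangements are (4 in all): N3 mer (3 arrangements); N3 fac (chiral).
One of these lacks any improper symmetry element and so occurs as an enantiomeric pair, giving 4 + 1 = 5 stereoisomers in total.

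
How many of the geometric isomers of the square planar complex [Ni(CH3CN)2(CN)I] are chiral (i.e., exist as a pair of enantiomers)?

A square has two trans pairs of vertices; adjacent vertices are cis.
There are 2 geometric isomers: CH3CN cis; CH3CN trans.
Each arrangement has an internal mirror plane or centre of symmetry, so none is chiral.

0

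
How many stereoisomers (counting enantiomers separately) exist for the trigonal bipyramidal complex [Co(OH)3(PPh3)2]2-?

3

In a trigonal bipyramid the two axial positions differ from the three equatorial ones.
There are 3 geometric isomers: PPh3 both equatorial; PPh3 one axial, one equatorial; PPh3 both axial.
Each arrangement has an internal mirror plane or centre of symmetry, so none is chiral.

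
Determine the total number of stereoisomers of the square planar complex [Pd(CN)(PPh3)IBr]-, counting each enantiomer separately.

Working through the distinct placements yields 3 geometric isomers: (Br/I trans, CN/PPh3 trans); (Br/PPh3 trans, CN/I trans); (Br/CN trans, I/PPh3 trans).
Each arrangement has an internal mirror plane or centre of symmetry, so none is chiral.

3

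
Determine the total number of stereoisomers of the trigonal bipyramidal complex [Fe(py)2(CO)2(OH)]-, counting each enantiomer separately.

In a trigonal bipyramid the two axial positions differ from the three equatorial ones.
Placing the ligands in turn and identifying arrangements related by rotation or reflection leaves 5 distinct geometric isomers.
One of these lacks any improper symmetry element and so occurs as an enantiomeric pair, giving 5 + 1 = 6 stereoisomers in total.

6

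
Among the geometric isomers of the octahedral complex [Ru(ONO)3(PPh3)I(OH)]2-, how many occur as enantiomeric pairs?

In an octahedral complex each vertex has one trans partner and four cis neighbours.
There are 4 geometric isomers: ONO mer (3 arrangements); ONO fac (chiral).
One of these lacks any improper symmetry element and so occurs as an enantiomeric pair, giving 4 + 1 = 5 stereoisomers in total.

1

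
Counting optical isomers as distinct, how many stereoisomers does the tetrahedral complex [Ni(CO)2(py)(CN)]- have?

1

In a tetrahedral complex all four positions are equivalent and every pair of ligands is adjacent — there is no cis/trans distinction.
Only one geometric arrangement is possible.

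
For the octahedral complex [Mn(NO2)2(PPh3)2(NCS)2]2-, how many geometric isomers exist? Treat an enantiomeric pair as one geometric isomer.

5

The six octahedral sites form three mutually perpendicular trans pairs.
There are 5 geometric isomers: NO2 trans, PPh3 trans, NCS trans; NO2 cis, PPh3 cis, NCS trans; NO2 cis, PPh3 trans, NCS cis; NO2 cis, PPh3 cis, NCS cis (chiral); NO2 trans, PPh3 cis, NCS cis.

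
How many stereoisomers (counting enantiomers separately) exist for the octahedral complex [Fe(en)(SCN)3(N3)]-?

Each en is bidentate and must span two cis positions.
There are 2 geometric isomers: SCN fac; SCN mer.
Each arrangement has an internal mirror plane or centre of symmetry, so none is chiral.

2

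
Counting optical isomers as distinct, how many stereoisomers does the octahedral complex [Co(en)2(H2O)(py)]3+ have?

3

Each en is bidentate and must span two cis positions.
Working through the distinct placements yields 2 geometric isomers: H2O and py mutually cis (chiral); H2O and py mutually trans.
One of these lacks any improper symmetry element and so occurs as an enantiomeric pair, giving 2 + 1 = 3 stereoisomers in total.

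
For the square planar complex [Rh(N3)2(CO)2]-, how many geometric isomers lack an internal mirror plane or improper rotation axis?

0

A square has two trans pairs of vertices; adjacent vertices are cis.
There are 2 geometric isomers: N3 cis; N3 trans.
Each arrangement has an internal mirror plane or centre of symmetry, so none is chiral.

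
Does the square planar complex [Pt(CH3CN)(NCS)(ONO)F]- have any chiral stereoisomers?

no

In a square planar complex each vertex has one trans partner and two cis neighbours.
Working through the distinct placements yields 3 geometric isomers: (CH3CN/NCS trans, F/ONO trans); (CH3CN/ONO trans, F/NCS trans); (CH3CN/F trans, NCS/ONO trans).
Each arrangement has an internal mirror plane or centre of symmetry, so none is chiral.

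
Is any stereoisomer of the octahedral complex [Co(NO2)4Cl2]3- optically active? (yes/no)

In an octahedral complex each vertex has one trans partner and four cis neighbours.
There are 2 geometric isomers: Cl trans; Cl cis.
Each arrangement has an internal mirror plane or centre of symmetry, so none is chiral.

no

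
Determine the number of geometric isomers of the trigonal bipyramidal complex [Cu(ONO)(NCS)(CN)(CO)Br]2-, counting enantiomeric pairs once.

In a trigonal bipyramid the two axial positions differ from the three equatorial ones.
Exhaustive case analysis gives 10 geometric isomers.

10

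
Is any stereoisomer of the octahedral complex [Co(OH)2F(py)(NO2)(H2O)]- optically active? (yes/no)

The six octahedral sites form three mutually perpendicular trans pairs.
Systematic enumeration (placing each ligand type in turn and discarding arrangements equivalent by rotation or reflection) gives 9 geometric isomers.
Of these, 6 lack any improper symmetry element and so occur as enantiomeric pairs, giving 9 + 6 = 15 stereoisomers in total.

yes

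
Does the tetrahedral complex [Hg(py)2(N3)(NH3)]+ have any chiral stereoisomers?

In a tetrahedral complex all four positions are equivalent and every pair of ligands is adjacent — there is no cis/trans distinction.
Only one geometric arrangement is possible.

no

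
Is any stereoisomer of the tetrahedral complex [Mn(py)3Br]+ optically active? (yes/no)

no

In a tetrahedral complex all four positions are equivalent and every pair of ligands is adjacent — there is no cis/trans distinction.
Only one geometric arrangement is possible.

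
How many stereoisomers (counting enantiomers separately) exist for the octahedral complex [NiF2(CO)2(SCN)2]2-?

In an octahedral complex each vertex has one trans partner and four cis neighbours.
The distinct arrangements are (5 in all): F trans, CO trans, SCN trans; F cis, CO trans, SCN cis; F cis, CO cis, SCN trans; F cis, CO cis, SCN cis (chiral); F trans, CO cis, SCN cis.
One of these lacks any improper symmetry element and so occurs as an enantiomeric pair, giving 5 + 1 = 6 stereoisomers in total.

6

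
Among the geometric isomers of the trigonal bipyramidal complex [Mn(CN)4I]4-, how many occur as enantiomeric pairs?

A trigonal bipyramid has two axial and three equatorial sites, which are chemically inequivalent.
There are 2 geometric isomers: I equatorial; I axial.
Each arrangement has an internal mirror plane or centre of symmetry, so none is chiral.

0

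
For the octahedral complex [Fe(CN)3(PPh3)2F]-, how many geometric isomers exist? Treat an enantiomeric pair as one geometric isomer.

3

An octahedron has six vertices in three trans pairs; every non-trans pair is cis.
There are 3 geometric isomers: CN mer, PPh3 trans; CN mer, PPh3 cis; CN fac, PPh3 cis.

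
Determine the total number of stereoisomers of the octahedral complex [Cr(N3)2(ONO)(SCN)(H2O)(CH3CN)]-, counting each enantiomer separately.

15

In an octahedral complex each vertex has one trans partner and four cis neighbours.
Placing the ligands in turn and identifying arrangements related by rotation or reflection leaves 9 distinct geometric isomers.
Of these, 6 lack any improper symmetry element and so occur as enantiomeric pairs, giving 9 + 6 = 15 stereoisomers in total.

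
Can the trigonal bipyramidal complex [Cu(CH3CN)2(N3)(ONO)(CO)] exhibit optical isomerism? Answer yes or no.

yes

Exhaustive case analysis gives 7 geometric isomers.
Of these, 3 lack any improper symmetry element and so occur as enantiomeric pairs, giving 7 + 3 = 10 stereoisomers in total.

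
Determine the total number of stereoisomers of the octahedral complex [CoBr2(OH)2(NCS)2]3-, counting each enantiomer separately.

6

The distinct arrangements are (5 in all): Br trans, OH trans, NCS trans; Br trans, OH cis, NCS cis; Br cis, OH trans, NCS cis; Br cis, OH cis, NCS cis (chiral); Br cis, OH cis, NCS trans.
One of these lacks any improper symmetry element and so occurs as an enantiomeric pair, giving 5 + 1 = 6 stereoisomers in total.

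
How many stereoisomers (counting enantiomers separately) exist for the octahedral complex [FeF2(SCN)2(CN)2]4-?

The six octahedral sites form three mutually perpendicular trans pairs.
Systematic placement gives 5 geometric isomers: F trans, SCN trans, CN trans; F cis, SCN cis, CN trans; F cis, SCN trans, CN cis; F cis, SCN cis, CN cis (chiral); F trans, SCN cis, CN cis.
One of these lacks any improper symmetry element and so occurs as an enantiomeric pair, giving 5 + 1 = 6 stereoisomers in total.

6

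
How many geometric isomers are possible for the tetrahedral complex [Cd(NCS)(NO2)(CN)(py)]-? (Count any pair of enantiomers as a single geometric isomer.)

1

In a tetrahedral complex all four positions are equivalent and every pair of ligands is adjacent — there is no cis/trans distinction.
Only one geometric arrangement is possible; it has no improper symmetry element, so it exists as a pair of enantiomers (2 stereoisomers).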